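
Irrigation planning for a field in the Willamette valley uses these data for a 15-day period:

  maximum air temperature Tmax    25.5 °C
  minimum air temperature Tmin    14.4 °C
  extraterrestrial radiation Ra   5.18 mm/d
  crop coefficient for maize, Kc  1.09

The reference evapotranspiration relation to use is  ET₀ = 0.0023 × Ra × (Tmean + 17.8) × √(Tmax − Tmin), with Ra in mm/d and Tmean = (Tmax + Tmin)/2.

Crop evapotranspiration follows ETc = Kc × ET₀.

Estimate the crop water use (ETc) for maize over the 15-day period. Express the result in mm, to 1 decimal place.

24.5 mm

Tmean = (25.5 + 14.4)/2 = 19.95 °C
ET₀ = 0.0023 × 5.18 × (19.95 + 17.8) × √11.1 = 0.0023 × 5.18 × 37.75 × 3.3317 = 1.4984 mm/d
ETc = Kc × ET₀ = 1.09 × 1.4984 = 1.6333 mm/d
Over 15 days: 1.6333 × 15 = 24.500 mm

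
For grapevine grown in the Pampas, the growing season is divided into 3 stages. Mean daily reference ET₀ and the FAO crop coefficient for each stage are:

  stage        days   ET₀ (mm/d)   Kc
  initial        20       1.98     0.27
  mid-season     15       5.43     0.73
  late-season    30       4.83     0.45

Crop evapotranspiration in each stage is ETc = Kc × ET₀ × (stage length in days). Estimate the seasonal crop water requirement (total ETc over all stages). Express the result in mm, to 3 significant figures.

135 mm

initial: 0.27 × 1.98 × 20 = 10.69 mm
mid-season: 0.73 × 5.43 × 15 = 59.46 mm
late-season: 0.45 × 4.83 × 30 = 65.21 mm
Seasonal total = 135.36 mm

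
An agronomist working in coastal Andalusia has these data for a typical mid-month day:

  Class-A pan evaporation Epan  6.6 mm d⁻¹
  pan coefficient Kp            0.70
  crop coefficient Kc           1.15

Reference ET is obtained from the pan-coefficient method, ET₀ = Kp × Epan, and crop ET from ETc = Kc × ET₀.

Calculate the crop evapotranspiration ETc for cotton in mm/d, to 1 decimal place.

ET₀ = 0.70 × 6.6 = 4.6200 mm/d
ETc = Kc × ET₀ = 1.15 × 4.6200 = 5.3130 mm/d

5.3 mm/d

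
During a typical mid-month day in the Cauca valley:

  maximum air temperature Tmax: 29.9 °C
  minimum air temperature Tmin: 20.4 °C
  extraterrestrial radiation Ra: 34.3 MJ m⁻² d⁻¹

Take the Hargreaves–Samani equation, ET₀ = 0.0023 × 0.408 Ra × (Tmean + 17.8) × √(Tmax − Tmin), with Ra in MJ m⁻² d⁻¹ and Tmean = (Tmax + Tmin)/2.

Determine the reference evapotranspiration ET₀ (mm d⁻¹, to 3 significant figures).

Tmean = (29.9 + 20.4)/2 = 25.15 °C
0.408 Ra = 0.408 × 34.3 = 13.9944 mm/d equivalent
ET₀ = 0.0023 × 13.9944 × (25.15 + 17.8) × √9.5 = 0.0023 × 13.9944 × 42.95 × 3.0822 = 4.2609 mm/d

4.26 mm d⁻¹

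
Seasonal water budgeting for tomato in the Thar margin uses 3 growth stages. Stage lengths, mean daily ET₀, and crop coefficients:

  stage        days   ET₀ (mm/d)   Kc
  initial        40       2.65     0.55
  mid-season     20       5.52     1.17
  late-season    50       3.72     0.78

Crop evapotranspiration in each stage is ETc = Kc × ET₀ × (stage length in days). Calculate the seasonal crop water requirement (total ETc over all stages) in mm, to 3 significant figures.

initial: 0.55 × 2.65 × 40 = 58.30 mm
mid-season: 1.17 × 5.52 × 20 = 129.17 mm
late-season: 0.78 × 3.72 × 50 = 145.08 mm
Seasonal total = 332.55 mm

333 mm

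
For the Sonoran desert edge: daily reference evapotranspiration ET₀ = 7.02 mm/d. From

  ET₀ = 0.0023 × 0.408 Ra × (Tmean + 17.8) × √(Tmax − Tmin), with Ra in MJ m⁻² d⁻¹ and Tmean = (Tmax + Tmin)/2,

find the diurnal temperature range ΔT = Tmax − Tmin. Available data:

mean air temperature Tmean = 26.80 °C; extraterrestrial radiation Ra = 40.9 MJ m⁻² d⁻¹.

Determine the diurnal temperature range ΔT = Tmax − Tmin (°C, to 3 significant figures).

16.8 °C

√ΔT = ET₀ / [0.0023 × 0.408 × Ra × (Tmean+17.8)] = 7.02 / (0.0023 × 16.6872 × 44.60) = 4.1010
ΔT = 4.1010² = 16.818 °C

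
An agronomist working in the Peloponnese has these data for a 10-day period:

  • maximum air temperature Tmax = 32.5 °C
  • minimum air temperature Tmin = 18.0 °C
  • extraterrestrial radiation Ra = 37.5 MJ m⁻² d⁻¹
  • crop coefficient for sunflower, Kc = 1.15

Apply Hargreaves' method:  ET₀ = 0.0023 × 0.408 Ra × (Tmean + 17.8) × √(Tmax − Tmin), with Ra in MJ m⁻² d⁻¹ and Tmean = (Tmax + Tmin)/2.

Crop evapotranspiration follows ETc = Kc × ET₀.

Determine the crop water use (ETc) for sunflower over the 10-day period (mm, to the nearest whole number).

66 mm

Tmean = (32.5 + 18.0)/2 = 25.25 °C
0.408 Ra = 0.408 × 37.5 = 15.3000 mm/d equivalent
ET₀ = 0.0023 × 15.3000 × (25.25 + 17.8) × √14.5 = 0.0023 × 15.3000 × 43.05 × 3.8079 = 5.7687 mm/d
ETc = Kc × ET₀ = 1.15 × 5.7687 = 6.6340 mm/d
Over 10 days: 6.6340 × 10 = 66.340 mm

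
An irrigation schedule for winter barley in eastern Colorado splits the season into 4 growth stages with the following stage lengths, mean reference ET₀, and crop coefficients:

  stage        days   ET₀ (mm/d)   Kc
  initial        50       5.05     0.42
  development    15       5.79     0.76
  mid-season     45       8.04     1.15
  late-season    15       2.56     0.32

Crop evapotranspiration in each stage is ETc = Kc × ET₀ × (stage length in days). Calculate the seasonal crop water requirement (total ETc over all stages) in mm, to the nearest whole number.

600 mm

initial: 0.42 × 5.05 × 50 = 106.05 mm
development: 0.76 × 5.79 × 15 = 66.01 mm
mid-season: 1.15 × 8.04 × 45 = 416.07 mm
late-season: 0.32 × 2.56 × 15 = 12.29 mm
Seasonal total = 600.42 mm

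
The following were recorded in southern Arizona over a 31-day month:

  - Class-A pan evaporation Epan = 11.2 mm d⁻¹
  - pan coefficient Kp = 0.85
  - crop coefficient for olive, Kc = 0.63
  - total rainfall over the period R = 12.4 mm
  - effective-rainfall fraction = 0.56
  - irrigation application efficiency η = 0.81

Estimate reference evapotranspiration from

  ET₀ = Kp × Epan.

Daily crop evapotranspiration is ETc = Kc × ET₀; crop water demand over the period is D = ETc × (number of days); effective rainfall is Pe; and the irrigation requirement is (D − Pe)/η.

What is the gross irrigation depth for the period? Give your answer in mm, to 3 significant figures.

ET₀ = 0.85 × 11.2 = 9.5200 mm/d
ETc = Kc × ET₀ = 0.63 × 9.5200 = 5.9976 mm/d
Crop demand D = ETc × 31 d = 5.9976 × 31 = 185.926 mm
Pe = 0.56 × 12.4 = 6.944 mm
D − Pe = 185.926 − 6.944 = 178.982 mm
Gross irrigation = 178.982 / 0.81 = 220.965 mm

221 mm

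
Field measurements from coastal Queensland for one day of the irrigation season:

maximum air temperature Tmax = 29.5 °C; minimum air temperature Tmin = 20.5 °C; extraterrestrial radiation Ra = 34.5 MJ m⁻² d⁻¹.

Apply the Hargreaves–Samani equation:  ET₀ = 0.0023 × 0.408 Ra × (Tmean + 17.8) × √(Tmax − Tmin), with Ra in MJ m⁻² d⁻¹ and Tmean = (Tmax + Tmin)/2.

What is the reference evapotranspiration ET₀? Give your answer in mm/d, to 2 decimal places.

4.16 mm/d

Tmean = (29.5 + 20.5)/2 = 25.00 °C
0.408 Ra = 0.408 × 34.5 = 14.0760 mm/d equivalent
ET₀ = 0.0023 × 14.0760 × (25.00 + 17.8) × √9.0 = 0.0023 × 14.0760 × 42.80 × 3.0000 = 4.1569 mm/d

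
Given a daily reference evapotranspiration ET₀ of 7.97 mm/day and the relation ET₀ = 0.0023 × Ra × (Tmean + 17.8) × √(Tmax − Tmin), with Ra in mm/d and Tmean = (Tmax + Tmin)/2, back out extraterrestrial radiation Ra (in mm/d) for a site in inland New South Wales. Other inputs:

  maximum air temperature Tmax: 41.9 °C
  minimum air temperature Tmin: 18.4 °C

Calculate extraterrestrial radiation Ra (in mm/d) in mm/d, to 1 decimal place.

14.9 mm/d

Tmean = 30.15 °C; √ΔT = 4.8477
Ra = ET₀ / [0.0023 × (Tmean+17.8) × √ΔT] = 7.97 / (0.0023 × 47.95 × 4.8477) = 14.908 mm/d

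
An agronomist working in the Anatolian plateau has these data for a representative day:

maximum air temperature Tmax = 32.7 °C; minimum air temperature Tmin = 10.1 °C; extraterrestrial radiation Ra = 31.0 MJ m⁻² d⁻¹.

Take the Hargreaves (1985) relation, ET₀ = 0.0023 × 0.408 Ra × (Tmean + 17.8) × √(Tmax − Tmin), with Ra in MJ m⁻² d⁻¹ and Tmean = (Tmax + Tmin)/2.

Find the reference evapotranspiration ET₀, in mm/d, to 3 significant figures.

Tmean = (32.7 + 10.1)/2 = 21.40 °C
0.408 Ra = 0.408 × 31.0 = 12.6480 mm/d equivalent
ET₀ = 0.0023 × 12.6480 × (21.40 + 17.8) × √22.6 = 0.0023 × 12.6480 × 39.20 × 4.7539 = 5.4211 mm/d

5.42 mm/d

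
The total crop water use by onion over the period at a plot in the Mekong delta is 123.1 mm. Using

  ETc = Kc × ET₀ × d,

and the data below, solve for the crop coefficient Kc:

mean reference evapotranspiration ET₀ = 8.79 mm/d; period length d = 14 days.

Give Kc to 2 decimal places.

1.00

ETc = Kc × ET₀ × d  ⇒  Kc = ETc / (ET₀ × d)
Kc = 123.1 / (8.79 × 14) = 123.1 / 123.06 = 1.0003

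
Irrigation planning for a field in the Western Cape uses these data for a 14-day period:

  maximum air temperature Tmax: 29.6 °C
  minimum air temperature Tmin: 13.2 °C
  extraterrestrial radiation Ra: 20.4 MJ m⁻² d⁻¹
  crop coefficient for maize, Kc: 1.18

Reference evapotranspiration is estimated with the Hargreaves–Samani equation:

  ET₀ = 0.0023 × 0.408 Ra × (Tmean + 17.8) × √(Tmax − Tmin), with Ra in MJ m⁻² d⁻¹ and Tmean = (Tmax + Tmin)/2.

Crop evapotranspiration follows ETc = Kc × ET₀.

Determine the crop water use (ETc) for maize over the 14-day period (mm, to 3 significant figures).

50.2 mm

Tmean = (29.6 + 13.2)/2 = 21.40 °C
0.408 Ra = 0.408 × 20.4 = 8.3232 mm/d equivalent
ET₀ = 0.0023 × 8.3232 × (21.40 + 17.8) × √16.4 = 0.0023 × 8.3232 × 39.20 × 4.0497 = 3.0390 mm/d
ETc = Kc × ET₀ = 1.18 × 3.0390 = 3.5860 mm/d
Over 14 days: 3.5860 × 14 = 50.204 mm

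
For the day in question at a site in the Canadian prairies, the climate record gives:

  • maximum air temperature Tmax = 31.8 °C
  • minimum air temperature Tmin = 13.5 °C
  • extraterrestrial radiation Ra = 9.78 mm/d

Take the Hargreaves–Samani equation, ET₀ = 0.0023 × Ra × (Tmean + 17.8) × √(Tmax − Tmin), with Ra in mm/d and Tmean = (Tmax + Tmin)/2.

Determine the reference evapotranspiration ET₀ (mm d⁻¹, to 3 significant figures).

3.89 mm d⁻¹

Tmean = (31.8 + 13.5)/2 = 22.65 °C
ET₀ = 0.0023 × 9.78 × (22.65 + 17.8) × √18.3 = 0.0023 × 9.78 × 40.45 × 4.2778 = 3.8923 mm/d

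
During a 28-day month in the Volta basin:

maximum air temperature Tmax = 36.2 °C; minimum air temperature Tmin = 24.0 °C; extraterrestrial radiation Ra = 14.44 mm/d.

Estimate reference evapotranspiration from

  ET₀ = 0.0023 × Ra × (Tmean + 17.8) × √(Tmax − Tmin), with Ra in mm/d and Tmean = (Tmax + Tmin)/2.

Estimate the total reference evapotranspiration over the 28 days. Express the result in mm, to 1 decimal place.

155.6 mm

Tmean = (36.2 + 24.0)/2 = 30.10 °C
ET₀ = 0.0023 × 14.44 × (30.10 + 17.8) × √12.2 = 0.0023 × 14.44 × 47.90 × 3.4928 = 5.5565 mm/d
Over 28 days: 5.5565 × 28 = 155.582 mm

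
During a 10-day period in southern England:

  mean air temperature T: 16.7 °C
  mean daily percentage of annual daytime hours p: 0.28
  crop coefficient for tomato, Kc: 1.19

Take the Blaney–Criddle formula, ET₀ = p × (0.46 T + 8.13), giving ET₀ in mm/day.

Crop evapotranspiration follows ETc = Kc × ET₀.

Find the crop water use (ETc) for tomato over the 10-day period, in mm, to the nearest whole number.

ET₀ = 0.28 × (0.46 × 16.7 + 8.13) = 0.28 × 15.812 = 4.4274 mm/d
ETc = Kc × ET₀ = 1.19 × 4.4274 = 5.2686 mm/d
Over 10 days: 5.2686 × 10 = 52.686 mm

53 mm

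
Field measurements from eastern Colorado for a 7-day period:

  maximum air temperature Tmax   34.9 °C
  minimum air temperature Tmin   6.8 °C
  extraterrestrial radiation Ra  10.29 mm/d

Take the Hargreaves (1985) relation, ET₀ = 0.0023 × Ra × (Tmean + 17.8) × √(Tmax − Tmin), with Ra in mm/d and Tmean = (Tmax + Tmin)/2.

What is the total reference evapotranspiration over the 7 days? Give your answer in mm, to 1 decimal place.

33.9 mm

Tmean = (34.9 + 6.8)/2 = 20.85 °C
ET₀ = 0.0023 × 10.29 × (20.85 + 17.8) × √28.1 = 0.0023 × 10.29 × 38.65 × 5.3009 = 4.8489 mm/d
Over 7 days: 4.8489 × 7 = 33.942 mm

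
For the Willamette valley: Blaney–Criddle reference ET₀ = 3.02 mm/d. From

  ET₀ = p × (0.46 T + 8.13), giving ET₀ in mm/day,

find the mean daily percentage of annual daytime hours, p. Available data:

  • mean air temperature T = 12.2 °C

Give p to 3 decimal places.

0.220

p = ET₀ / (0.46 T + 8.13) = 3.02 / (0.46 × 12.2 + 8.13) = 3.02 / 13.742 = 0.2198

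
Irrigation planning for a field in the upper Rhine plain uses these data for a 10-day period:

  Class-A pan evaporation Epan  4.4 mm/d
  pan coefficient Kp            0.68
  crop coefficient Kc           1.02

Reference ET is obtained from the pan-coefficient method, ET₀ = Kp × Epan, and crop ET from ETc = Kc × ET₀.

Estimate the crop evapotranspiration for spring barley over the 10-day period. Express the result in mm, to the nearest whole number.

31 mm

ET₀ = 0.68 × 4.4 = 2.9920 mm/d
ETc = Kc × ET₀ = 1.02 × 2.9920 = 3.0518 mm/d
Over 10 days: 3.0518 × 10 = 30.518 mm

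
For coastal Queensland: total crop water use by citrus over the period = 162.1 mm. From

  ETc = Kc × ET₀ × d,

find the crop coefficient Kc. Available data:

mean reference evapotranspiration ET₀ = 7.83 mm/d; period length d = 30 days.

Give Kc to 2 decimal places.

ETc = Kc × ET₀ × d  ⇒  Kc = ETc / (ET₀ × d)
Kc = 162.1 / (7.83 × 30) = 162.1 / 234.90 = 0.6901

0.69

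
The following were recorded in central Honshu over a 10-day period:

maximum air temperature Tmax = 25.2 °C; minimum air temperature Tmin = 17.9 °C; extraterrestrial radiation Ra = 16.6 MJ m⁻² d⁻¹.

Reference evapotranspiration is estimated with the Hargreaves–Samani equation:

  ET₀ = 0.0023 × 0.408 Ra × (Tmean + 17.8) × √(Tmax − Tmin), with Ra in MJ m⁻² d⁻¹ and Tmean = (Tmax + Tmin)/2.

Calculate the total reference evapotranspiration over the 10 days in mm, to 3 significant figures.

Tmean = (25.2 + 17.9)/2 = 21.55 °C
0.408 Ra = 0.408 × 16.6 = 6.7728 mm/d equivalent
ET₀ = 0.0023 × 6.7728 × (21.55 + 17.8) × √7.3 = 0.0023 × 6.7728 × 39.35 × 2.7019 = 1.6562 mm/d
Over 10 days: 1.6562 × 10 = 16.562 mm

16.6 mm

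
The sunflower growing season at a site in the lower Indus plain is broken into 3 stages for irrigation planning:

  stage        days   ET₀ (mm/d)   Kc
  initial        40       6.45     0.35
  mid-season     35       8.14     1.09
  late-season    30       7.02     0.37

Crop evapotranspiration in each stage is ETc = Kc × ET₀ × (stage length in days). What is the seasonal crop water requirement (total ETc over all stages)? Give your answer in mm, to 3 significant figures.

initial: 0.35 × 6.45 × 40 = 90.30 mm
mid-season: 1.09 × 8.14 × 35 = 310.54 mm
late-season: 0.37 × 7.02 × 30 = 77.92 mm
Seasonal total = 478.76 mm

479 mm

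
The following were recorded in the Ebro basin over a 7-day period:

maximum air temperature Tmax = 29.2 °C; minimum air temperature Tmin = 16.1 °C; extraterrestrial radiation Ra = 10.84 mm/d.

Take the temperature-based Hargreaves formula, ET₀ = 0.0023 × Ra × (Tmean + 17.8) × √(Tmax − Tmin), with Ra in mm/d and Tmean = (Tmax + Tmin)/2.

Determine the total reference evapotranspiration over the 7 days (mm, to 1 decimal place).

Tmean = (29.2 + 16.1)/2 = 22.65 °C
ET₀ = 0.0023 × 10.84 × (22.65 + 17.8) × √13.1 = 0.0023 × 10.84 × 40.45 × 3.6194 = 3.6502 mm/d
Over 7 days: 3.6502 × 7 = 25.551 mm

25.6 mm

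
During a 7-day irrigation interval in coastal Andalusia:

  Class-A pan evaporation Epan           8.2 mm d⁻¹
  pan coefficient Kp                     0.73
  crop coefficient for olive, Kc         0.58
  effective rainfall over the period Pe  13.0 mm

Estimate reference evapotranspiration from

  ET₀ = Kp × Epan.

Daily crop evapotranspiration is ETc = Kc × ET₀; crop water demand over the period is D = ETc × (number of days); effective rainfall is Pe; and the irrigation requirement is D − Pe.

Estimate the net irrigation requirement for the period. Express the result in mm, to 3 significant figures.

11.3 mm

ET₀ = 0.73 × 8.2 = 5.9860 mm/d
ETc = Kc × ET₀ = 0.58 × 5.9860 = 3.4719 mm/d
Crop demand D = ETc × 7 d = 3.4719 × 7 = 24.303 mm
D − Pe = 24.303 − 13.0 = 11.303 mm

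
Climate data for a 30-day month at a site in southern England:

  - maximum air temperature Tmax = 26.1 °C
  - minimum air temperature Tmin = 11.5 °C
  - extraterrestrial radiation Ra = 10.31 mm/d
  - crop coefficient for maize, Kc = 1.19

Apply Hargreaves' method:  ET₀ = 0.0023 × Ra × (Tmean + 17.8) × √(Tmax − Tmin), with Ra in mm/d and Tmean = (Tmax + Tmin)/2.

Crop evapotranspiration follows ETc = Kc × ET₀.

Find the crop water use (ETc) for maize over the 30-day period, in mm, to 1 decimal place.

118.4 mm

Tmean = (26.1 + 11.5)/2 = 18.80 °C
ET₀ = 0.0023 × 10.31 × (18.80 + 17.8) × √14.6 = 0.0023 × 10.31 × 36.60 × 3.8210 = 3.3162 mm/d
ETc = Kc × ET₀ = 1.19 × 3.3162 = 3.9463 mm/d
Over 30 days: 3.9463 × 30 = 118.389 mm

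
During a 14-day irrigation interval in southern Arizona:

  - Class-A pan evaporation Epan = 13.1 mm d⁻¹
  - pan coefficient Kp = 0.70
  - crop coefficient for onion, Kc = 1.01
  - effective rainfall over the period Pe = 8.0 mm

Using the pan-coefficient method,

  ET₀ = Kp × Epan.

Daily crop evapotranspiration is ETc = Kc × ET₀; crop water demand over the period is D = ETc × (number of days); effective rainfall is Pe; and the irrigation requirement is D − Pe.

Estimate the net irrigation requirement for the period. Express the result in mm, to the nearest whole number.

122 mm

ET₀ = 0.70 × 13.1 = 9.1700 mm/d
ETc = Kc × ET₀ = 1.01 × 9.1700 = 9.2617 mm/d
Crop demand D = ETc × 14 d = 9.2617 × 14 = 129.664 mm
D − Pe = 129.664 − 8.0 = 121.664 mm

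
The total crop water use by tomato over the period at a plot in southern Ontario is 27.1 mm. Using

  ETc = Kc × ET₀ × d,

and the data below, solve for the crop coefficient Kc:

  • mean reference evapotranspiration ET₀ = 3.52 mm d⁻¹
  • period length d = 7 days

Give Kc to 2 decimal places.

1.10

ETc = Kc × ET₀ × d  ⇒  Kc = ETc / (ET₀ × d)
Kc = 27.1 / (3.52 × 7) = 27.1 / 24.64 = 1.0998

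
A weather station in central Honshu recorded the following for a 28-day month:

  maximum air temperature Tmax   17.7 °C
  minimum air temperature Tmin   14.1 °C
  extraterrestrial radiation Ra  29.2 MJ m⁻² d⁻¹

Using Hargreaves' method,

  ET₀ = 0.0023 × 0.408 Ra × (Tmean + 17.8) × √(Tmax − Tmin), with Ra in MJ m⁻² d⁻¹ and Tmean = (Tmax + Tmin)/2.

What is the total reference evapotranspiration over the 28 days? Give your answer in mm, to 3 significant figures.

Tmean = (17.7 + 14.1)/2 = 15.90 °C
0.408 Ra = 0.408 × 29.2 = 11.9136 mm/d equivalent
ET₀ = 0.0023 × 11.9136 × (15.90 + 17.8) × √3.6 = 0.0023 × 11.9136 × 33.70 × 1.8974 = 1.7521 mm/d
Over 28 days: 1.7521 × 28 = 49.059 mm

49.1 mm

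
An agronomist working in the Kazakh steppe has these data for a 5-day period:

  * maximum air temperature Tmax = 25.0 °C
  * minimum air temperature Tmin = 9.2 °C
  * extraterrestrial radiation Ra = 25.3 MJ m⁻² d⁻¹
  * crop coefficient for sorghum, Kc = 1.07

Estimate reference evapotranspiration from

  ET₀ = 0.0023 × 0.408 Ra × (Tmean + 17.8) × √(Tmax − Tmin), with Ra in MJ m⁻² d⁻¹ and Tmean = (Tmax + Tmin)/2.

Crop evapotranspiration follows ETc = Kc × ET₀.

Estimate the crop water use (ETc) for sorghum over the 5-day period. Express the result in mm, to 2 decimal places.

17.62 mm

Tmean = (25.0 + 9.2)/2 = 17.10 °C
0.408 Ra = 0.408 × 25.3 = 10.3224 mm/d equivalent
ET₀ = 0.0023 × 10.3224 × (17.10 + 17.8) × √15.8 = 0.0023 × 10.3224 × 34.90 × 3.9749 = 3.2935 mm/d
ETc = Kc × ET₀ = 1.07 × 3.2935 = 3.5240 mm/d
Over 5 days: 3.5240 × 5 = 17.620 mm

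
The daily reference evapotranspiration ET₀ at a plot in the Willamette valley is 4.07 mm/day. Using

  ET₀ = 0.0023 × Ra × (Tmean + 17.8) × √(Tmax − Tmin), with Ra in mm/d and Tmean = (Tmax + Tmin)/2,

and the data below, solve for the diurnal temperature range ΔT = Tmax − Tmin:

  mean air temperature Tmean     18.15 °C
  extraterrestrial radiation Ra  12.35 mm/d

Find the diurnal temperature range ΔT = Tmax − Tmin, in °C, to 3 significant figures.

15.9 °C

√ΔT = ET₀ / [0.0023 × Ra × (Tmean+17.8)] = 4.07 / (0.0023 × 12.35 × 35.95) = 3.9857
ΔT = 3.9857² = 15.886 °C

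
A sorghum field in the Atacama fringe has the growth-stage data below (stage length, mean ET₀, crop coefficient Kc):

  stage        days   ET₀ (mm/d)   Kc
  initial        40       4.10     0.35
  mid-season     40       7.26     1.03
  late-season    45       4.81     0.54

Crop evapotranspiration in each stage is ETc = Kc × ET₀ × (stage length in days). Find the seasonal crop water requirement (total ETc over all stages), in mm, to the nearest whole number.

initial: 0.35 × 4.10 × 40 = 57.40 mm
mid-season: 1.03 × 7.26 × 40 = 299.11 mm
late-season: 0.54 × 4.81 × 45 = 116.88 mm
Seasonal total = 473.39 mm

473 mm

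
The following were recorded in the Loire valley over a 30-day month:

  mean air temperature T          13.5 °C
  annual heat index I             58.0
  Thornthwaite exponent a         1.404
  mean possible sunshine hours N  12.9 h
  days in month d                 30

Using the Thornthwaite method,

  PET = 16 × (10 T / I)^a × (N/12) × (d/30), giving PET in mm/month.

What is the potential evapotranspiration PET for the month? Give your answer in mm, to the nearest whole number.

56 mm

10T/I = 10 × 13.5 / 58.0 = 2.3276
(10T/I)^a = 2.3276^1.404 = 3.2745
Uncorrected PET = 16 × 3.2745 = 52.392 mm
Correction = (N/12)(d/30) = (12.9/12)(30/30) = 1.0750
PET = 52.392 × 1.0750 = 56.321 mm/month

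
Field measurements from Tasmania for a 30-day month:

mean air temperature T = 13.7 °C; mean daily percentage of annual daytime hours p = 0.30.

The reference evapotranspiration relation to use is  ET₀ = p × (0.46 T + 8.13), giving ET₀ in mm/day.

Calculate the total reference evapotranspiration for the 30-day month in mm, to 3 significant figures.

ET₀ = 0.30 × (0.46 × 13.7 + 8.13) = 0.30 × 14.432 = 4.3296 mm/d
Monthly total = 4.3296 × 30 = 129.888 mm

130 mm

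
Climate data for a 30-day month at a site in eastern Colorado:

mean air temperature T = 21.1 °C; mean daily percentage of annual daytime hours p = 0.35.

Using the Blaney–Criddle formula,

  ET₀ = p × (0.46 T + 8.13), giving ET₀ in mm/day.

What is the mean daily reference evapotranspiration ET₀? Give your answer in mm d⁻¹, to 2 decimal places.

6.24 mm d⁻¹

ET₀ = 0.35 × (0.46 × 21.1 + 8.13) = 0.35 × 17.836 = 6.2426 mm/d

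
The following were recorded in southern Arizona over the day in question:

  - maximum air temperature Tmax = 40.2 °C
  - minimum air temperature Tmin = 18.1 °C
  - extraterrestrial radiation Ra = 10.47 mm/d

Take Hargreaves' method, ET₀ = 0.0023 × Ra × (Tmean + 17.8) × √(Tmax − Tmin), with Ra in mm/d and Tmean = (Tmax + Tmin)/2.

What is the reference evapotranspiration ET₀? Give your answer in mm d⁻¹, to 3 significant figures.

Tmean = (40.2 + 18.1)/2 = 29.15 °C
ET₀ = 0.0023 × 10.47 × (29.15 + 17.8) × √22.1 = 0.0023 × 10.47 × 46.95 × 4.7011 = 5.3151 mm/d

5.32 mm d⁻¹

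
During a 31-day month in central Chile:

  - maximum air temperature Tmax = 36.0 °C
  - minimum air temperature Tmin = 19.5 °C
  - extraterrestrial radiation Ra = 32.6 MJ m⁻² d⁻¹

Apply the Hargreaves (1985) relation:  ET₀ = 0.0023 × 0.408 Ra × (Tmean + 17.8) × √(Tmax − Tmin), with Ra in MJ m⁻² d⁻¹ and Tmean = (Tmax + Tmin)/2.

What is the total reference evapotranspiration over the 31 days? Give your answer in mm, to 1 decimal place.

175.5 mm

Tmean = (36.0 + 19.5)/2 = 27.75 °C
0.408 Ra = 0.408 × 32.6 = 13.3008 mm/d equivalent
ET₀ = 0.0023 × 13.3008 × (27.75 + 17.8) × √16.5 = 0.0023 × 13.3008 × 45.55 × 4.0620 = 5.6602 mm/d
Over 31 days: 5.6602 × 31 = 175.466 mm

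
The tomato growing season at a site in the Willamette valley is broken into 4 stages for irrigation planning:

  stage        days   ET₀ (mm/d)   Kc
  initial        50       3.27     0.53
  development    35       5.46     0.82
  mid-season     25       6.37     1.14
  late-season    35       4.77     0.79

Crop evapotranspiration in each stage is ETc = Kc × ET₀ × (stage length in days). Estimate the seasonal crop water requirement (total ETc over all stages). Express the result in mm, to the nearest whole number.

557 mm

initial: 0.53 × 3.27 × 50 = 86.66 mm
development: 0.82 × 5.46 × 35 = 156.70 mm
mid-season: 1.14 × 6.37 × 25 = 181.55 mm
late-season: 0.79 × 4.77 × 35 = 131.89 mm
Seasonal total = 556.80 mm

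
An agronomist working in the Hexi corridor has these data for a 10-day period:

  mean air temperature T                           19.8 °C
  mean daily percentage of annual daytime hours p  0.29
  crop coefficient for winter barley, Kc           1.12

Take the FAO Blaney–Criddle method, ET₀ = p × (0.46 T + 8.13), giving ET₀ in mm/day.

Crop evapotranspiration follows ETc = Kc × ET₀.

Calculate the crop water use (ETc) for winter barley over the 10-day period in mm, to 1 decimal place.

ET₀ = 0.29 × (0.46 × 19.8 + 8.13) = 0.29 × 17.238 = 4.9990 mm/d
ETc = Kc × ET₀ = 1.12 × 4.9990 = 5.5989 mm/d
Over 10 days: 5.5989 × 10 = 55.989 mm

56.0 mm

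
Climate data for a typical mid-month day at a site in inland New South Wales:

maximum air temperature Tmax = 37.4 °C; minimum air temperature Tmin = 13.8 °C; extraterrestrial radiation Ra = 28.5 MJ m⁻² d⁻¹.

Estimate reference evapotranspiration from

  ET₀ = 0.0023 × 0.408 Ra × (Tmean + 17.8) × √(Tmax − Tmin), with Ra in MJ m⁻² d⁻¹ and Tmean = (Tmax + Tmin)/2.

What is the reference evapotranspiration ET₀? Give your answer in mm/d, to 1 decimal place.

Tmean = (37.4 + 13.8)/2 = 25.60 °C
0.408 Ra = 0.408 × 28.5 = 11.6280 mm/d equivalent
ET₀ = 0.0023 × 11.6280 × (25.60 + 17.8) × √23.6 = 0.0023 × 11.6280 × 43.40 × 4.8580 = 5.6387 mm/d

5.6 mm/d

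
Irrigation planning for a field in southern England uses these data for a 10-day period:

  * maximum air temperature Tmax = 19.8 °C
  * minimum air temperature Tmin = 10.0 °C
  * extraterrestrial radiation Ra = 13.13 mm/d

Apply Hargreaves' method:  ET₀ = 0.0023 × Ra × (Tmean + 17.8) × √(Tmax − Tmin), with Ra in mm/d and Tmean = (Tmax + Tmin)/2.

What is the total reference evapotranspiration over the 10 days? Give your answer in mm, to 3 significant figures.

Tmean = (19.8 + 10.0)/2 = 14.90 °C
ET₀ = 0.0023 × 13.13 × (14.90 + 17.8) × √9.8 = 0.0023 × 13.13 × 32.70 × 3.1305 = 3.0914 mm/d
Over 10 days: 3.0914 × 10 = 30.914 mm

30.9 mm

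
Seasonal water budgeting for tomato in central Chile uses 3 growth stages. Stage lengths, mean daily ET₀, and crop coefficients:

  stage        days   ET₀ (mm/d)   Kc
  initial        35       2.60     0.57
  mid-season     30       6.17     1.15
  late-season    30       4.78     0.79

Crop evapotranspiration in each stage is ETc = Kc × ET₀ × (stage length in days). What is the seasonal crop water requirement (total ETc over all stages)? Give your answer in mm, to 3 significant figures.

initial: 0.57 × 2.60 × 35 = 51.87 mm
mid-season: 1.15 × 6.17 × 30 = 212.87 mm
late-season: 0.79 × 4.78 × 30 = 113.29 mm
Seasonal total = 378.03 mm

378 mm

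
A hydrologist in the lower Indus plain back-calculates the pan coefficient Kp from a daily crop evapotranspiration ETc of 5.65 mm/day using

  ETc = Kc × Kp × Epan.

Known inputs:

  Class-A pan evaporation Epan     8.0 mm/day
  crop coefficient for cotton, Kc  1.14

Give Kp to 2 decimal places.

0.62

ETc = Kc × Kp × Epan  ⇒  Kp = ETc / (Kc × Epan)
Kp = 5.65 / (1.14 × 8.0) = 5.65 / 9.120 = 0.6195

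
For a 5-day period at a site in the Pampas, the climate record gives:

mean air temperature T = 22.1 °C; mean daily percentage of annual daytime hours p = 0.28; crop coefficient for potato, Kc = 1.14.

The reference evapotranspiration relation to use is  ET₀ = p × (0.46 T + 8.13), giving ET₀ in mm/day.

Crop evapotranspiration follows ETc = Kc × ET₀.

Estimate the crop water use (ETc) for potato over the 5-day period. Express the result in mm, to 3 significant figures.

29.2 mm

ET₀ = 0.28 × (0.46 × 22.1 + 8.13) = 0.28 × 18.296 = 5.1229 mm/d
ETc = Kc × ET₀ = 1.14 × 5.1229 = 5.8401 mm/d
Over 5 days: 5.8401 × 5 = 29.201 mm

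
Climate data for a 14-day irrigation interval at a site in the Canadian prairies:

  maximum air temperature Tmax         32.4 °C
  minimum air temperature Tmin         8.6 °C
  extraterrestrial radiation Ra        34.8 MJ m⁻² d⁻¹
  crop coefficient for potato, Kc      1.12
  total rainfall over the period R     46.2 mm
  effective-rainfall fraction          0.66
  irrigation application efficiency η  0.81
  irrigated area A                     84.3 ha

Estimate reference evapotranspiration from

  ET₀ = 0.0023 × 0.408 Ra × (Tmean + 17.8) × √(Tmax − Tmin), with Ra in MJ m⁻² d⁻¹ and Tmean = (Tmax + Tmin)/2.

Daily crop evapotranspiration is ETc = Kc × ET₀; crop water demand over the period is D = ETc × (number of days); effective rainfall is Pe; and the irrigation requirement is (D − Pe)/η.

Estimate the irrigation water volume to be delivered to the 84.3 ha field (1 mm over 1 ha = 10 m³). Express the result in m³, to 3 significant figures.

Tmean = (32.4 + 8.6)/2 = 20.50 °C
0.408 Ra = 0.408 × 34.8 = 14.1984 mm/d equivalent
ET₀ = 0.0023 × 14.1984 × (20.50 + 17.8) × √23.8 = 0.0023 × 14.1984 × 38.30 × 4.8785 = 6.1017 mm/d
ETc = Kc × ET₀ = 1.12 × 6.1017 = 6.8339 mm/d
Crop demand D = ETc × 14 d = 6.8339 × 14 = 95.675 mm
Pe = 0.66 × 46.2 = 30.492 mm
D − Pe = 95.675 − 30.492 = 65.183 mm
Gross irrigation = 65.183 / 0.81 = 80.473 mm
Volume = 80.473 mm × 84.3 ha × 10 = 67838.7 m³

67800 m³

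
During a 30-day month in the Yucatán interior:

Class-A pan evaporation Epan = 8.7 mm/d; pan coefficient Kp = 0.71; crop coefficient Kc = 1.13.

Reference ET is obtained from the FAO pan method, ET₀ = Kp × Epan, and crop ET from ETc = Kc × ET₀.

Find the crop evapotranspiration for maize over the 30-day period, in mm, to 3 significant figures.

ET₀ = 0.71 × 8.7 = 6.1770 mm/d
ETc = Kc × ET₀ = 1.13 × 6.1770 = 6.9800 mm/d
Over 30 days: 6.9800 × 30 = 209.400 mm

209 mm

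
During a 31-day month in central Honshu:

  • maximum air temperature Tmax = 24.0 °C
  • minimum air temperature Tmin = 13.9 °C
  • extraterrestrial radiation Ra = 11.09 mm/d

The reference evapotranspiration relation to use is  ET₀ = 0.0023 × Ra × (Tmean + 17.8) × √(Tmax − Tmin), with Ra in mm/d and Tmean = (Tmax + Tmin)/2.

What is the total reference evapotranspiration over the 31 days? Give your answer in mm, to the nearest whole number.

92 mm

Tmean = (24.0 + 13.9)/2 = 18.95 °C
ET₀ = 0.0023 × 11.09 × (18.95 + 17.8) × √10.1 = 0.0023 × 11.09 × 36.75 × 3.1780 = 2.9790 mm/d
Over 31 days: 2.9790 × 31 = 92.349 mm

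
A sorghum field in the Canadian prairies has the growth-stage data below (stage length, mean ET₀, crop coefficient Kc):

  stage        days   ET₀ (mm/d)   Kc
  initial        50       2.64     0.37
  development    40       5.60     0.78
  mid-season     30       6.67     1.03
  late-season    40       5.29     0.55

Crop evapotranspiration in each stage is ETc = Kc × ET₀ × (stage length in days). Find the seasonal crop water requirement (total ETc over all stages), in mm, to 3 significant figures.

initial: 0.37 × 2.64 × 50 = 48.84 mm
development: 0.78 × 5.60 × 40 = 174.72 mm
mid-season: 1.03 × 6.67 × 30 = 206.10 mm
late-season: 0.55 × 5.29 × 40 = 116.38 mm
Seasonal total = 546.04 mm

546 mm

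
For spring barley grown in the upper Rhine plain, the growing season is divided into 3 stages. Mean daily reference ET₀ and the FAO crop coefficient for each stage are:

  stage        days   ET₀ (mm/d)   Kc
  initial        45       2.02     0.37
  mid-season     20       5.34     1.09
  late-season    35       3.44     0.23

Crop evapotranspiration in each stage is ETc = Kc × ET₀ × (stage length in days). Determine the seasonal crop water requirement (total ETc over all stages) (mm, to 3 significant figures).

initial: 0.37 × 2.02 × 45 = 33.63 mm
mid-season: 1.09 × 5.34 × 20 = 116.41 mm
late-season: 0.23 × 3.44 × 35 = 27.69 mm
Seasonal total = 177.73 mm

178 mm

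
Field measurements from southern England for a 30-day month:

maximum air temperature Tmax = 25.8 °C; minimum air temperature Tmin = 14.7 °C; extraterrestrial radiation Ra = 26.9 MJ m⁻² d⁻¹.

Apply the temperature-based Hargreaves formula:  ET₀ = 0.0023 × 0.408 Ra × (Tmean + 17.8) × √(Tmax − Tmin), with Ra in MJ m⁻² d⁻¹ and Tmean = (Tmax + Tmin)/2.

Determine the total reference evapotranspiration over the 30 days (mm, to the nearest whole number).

Tmean = (25.8 + 14.7)/2 = 20.25 °C
0.408 Ra = 0.408 × 26.9 = 10.9752 mm/d equivalent
ET₀ = 0.0023 × 10.9752 × (20.25 + 17.8) × √11.1 = 0.0023 × 10.9752 × 38.05 × 3.3317 = 3.2001 mm/d
Over 30 days: 3.2001 × 30 = 96.003 mm

96 mm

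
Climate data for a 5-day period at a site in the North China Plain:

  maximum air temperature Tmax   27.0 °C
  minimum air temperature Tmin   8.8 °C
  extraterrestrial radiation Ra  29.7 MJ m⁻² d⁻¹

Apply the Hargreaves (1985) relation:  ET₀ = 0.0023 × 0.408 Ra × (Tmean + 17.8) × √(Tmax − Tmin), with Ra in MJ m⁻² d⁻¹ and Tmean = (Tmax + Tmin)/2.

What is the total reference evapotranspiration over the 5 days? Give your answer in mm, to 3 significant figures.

Tmean = (27.0 + 8.8)/2 = 17.90 °C
0.408 Ra = 0.408 × 29.7 = 12.1176 mm/d equivalent
ET₀ = 0.0023 × 12.1176 × (17.90 + 17.8) × √18.2 = 0.0023 × 12.1176 × 35.70 × 4.2661 = 4.2447 mm/d
Over 5 days: 4.2447 × 5 = 21.224 mm

21.2 mm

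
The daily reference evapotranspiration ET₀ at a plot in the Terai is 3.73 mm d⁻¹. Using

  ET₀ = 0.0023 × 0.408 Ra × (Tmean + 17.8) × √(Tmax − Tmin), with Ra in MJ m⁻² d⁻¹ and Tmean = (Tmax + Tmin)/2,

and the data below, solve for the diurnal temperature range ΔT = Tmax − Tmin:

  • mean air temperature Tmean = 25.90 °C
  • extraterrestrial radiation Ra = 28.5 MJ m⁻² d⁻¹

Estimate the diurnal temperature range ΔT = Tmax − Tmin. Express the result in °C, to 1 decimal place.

10.2 °C

√ΔT = ET₀ / [0.0023 × 0.408 × Ra × (Tmean+17.8)] = 3.73 / (0.0023 × 11.6280 × 43.70) = 3.1915
ΔT = 3.1915² = 10.186 °C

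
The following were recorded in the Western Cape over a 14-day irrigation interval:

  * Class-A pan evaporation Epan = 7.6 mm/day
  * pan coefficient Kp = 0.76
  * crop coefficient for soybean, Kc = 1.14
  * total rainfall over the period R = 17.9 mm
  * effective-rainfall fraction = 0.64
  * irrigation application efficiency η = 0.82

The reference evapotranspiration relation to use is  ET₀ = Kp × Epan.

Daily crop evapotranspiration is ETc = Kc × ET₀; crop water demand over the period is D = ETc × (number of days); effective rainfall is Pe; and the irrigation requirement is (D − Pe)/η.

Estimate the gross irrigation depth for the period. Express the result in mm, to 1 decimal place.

98.4 mm

ET₀ = 0.76 × 7.6 = 5.7760 mm/d
ETc = Kc × ET₀ = 1.14 × 5.7760 = 6.5846 mm/d
Crop demand D = ETc × 14 d = 6.5846 × 14 = 92.184 mm
Pe = 0.64 × 17.9 = 11.456 mm
D − Pe = 92.184 − 11.456 = 80.728 mm
Gross irrigation = 80.728 / 0.82 = 98.449 mm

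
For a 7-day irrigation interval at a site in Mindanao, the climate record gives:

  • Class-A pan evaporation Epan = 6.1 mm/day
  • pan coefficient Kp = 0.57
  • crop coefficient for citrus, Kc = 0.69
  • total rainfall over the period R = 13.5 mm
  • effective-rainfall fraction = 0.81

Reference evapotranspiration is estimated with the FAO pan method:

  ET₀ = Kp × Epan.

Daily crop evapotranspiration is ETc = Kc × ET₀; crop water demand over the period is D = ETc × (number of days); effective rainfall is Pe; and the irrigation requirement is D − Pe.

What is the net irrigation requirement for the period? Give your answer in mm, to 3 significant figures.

5.86 mm

ET₀ = 0.57 × 6.1 = 3.4770 mm/d
ETc = Kc × ET₀ = 0.69 × 3.4770 = 2.3991 mm/d
Crop demand D = ETc × 7 d = 2.3991 × 7 = 16.794 mm
Pe = 0.81 × 13.5 = 10.935 mm
D − Pe = 16.794 − 10.935 = 5.859 mm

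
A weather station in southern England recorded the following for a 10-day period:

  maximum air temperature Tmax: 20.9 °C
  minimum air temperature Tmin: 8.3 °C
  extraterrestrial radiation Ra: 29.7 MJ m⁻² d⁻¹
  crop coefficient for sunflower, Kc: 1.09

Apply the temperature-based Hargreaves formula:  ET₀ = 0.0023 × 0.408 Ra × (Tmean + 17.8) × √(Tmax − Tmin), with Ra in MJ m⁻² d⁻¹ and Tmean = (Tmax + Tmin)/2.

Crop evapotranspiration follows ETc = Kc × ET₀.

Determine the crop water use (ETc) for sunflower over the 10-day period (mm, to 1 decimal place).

34.9 mm

Tmean = (20.9 + 8.3)/2 = 14.60 °C
0.408 Ra = 0.408 × 29.7 = 12.1176 mm/d equivalent
ET₀ = 0.0023 × 12.1176 × (14.60 + 17.8) × √12.6 = 0.0023 × 12.1176 × 32.40 × 3.5496 = 3.2053 mm/d
ETc = Kc × ET₀ = 1.09 × 3.2053 = 3.4938 mm/d
Over 10 days: 3.4938 × 10 = 34.938 mm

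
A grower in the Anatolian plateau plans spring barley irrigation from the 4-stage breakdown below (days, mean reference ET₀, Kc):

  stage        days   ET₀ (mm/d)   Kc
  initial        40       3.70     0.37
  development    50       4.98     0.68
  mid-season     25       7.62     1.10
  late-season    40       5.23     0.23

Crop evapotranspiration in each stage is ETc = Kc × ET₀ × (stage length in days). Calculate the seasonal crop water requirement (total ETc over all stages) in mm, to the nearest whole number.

482 mm

initial: 0.37 × 3.70 × 40 = 54.76 mm
development: 0.68 × 4.98 × 50 = 169.32 mm
mid-season: 1.10 × 7.62 × 25 = 209.55 mm
late-season: 0.23 × 5.23 × 40 = 48.12 mm
Seasonal total = 481.75 mm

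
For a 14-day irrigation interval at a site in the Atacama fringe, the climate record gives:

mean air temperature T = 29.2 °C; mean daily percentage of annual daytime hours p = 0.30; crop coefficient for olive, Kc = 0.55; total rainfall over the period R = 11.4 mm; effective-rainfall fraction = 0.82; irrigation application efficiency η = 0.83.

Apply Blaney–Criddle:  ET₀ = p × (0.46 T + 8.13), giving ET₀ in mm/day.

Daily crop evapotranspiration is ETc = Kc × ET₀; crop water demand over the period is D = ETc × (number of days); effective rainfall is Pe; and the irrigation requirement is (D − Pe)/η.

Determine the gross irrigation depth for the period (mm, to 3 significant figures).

48.7 mm

ET₀ = 0.30 × (0.46 × 29.2 + 8.13) = 0.30 × 21.562 = 6.4686 mm/d
ETc = Kc × ET₀ = 0.55 × 6.4686 = 3.5577 mm/d
Crop demand D = ETc × 14 d = 3.5577 × 14 = 49.808 mm
Pe = 0.82 × 11.4 = 9.348 mm
D − Pe = 49.808 − 9.348 = 40.460 mm
Gross irrigation = 40.460 / 0.83 = 48.747 mm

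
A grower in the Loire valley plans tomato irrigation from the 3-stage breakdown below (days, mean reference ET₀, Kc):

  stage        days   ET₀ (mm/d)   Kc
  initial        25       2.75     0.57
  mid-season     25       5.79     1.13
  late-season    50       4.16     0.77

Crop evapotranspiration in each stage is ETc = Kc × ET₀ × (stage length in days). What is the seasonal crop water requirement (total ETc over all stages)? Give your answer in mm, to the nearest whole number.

initial: 0.57 × 2.75 × 25 = 39.19 mm
mid-season: 1.13 × 5.79 × 25 = 163.57 mm
late-season: 0.77 × 4.16 × 50 = 160.16 mm
Seasonal total = 362.92 mm

363 mm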